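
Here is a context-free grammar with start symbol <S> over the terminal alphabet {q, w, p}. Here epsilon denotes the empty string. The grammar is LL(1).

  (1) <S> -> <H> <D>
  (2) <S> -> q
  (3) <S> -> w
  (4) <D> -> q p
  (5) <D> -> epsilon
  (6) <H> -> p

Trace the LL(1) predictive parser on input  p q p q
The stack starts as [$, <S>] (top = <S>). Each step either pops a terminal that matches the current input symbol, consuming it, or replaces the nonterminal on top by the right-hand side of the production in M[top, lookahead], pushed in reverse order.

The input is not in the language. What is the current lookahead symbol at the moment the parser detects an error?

q

step 1: stack=$ <S>  input=p q p q $  — expand <S> -> <H> <D>
step 2: stack=$ <D> <H>  input=p q p q $  — expand <H> -> p
step 3: stack=$ <D> p  input=p q p q $  — match p
step 4: stack=$ <D>  input=q p q $  — expand <D> -> q p
step 5: stack=$ p q  input=q p q $  — match q
step 6: stack=$ p  input=p q $  — match p
step 7: stack=$  input=q $  — error: stack empty but input remains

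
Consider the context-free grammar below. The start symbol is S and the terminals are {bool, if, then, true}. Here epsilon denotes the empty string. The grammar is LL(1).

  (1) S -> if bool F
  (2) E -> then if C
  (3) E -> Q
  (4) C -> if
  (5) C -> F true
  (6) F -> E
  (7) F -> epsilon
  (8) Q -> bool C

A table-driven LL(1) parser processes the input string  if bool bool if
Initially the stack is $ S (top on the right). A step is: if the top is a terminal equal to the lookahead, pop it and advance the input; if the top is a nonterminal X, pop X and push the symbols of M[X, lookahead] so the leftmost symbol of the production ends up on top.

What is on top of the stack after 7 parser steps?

C

step 1: stack=$ S  input=if bool bool if $  — expand S -> if bool F
step 2: stack=$ F bool if  input=if bool bool if $  — match if
step 3: stack=$ F bool  input=bool bool if $  — match bool
step 4: stack=$ F  input=bool if $  — expand F -> E
step 5: stack=$ E  input=bool if $  — expand E -> Q
step 6: stack=$ Q  input=bool if $  — expand Q -> bool C
step 7: stack=$ C bool  input=bool if $  — match bool
Stack after step 7: $ C (top = C).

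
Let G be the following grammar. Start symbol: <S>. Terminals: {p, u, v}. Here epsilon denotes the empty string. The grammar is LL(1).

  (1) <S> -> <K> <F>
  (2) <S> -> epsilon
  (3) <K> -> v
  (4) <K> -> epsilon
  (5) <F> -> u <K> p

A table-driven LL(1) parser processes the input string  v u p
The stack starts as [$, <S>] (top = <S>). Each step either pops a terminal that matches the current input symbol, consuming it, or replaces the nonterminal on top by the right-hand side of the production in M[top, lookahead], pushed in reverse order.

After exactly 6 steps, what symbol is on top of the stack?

     Stack      Input    Action
  1  $ <S>      v u p $  expand <S> -> <K> <F>
  2  $ <F> <K>  v u p $  expand <K> -> v
  3  $ <F> v    v u p $  match v
  4  $ <F>      u p $    expand <F> -> u <K> p
  5  $ p <K> u  u p $    match u
  6  $ p <K>    p $      expand <K> -> epsilon
Stack after step 6: $ p (top = p).

p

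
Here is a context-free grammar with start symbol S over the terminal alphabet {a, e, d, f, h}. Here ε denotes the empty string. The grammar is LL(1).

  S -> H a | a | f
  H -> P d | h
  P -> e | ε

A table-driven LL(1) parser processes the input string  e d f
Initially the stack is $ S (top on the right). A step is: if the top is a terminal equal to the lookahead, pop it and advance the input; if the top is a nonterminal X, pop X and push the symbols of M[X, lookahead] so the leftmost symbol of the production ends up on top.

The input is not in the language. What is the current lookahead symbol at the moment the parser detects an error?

f

step 1: stack=$ S  input=e d f $  — expand S -> H a
step 2: stack=$ a H  input=e d f $  — expand H -> P d
step 3: stack=$ a d P  input=e d f $  — expand P -> e
step 4: stack=$ a d e  input=e d f $  — match e
step 5: stack=$ a d  input=d f $  — match d
step 6: stack=$ a  input=f $  — error: top is terminal a but lookahead is f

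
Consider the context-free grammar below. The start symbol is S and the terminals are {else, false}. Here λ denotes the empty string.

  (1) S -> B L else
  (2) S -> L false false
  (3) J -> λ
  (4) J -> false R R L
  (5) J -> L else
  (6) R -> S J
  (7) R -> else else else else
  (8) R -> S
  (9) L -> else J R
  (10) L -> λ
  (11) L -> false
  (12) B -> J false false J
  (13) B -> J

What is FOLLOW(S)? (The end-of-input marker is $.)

FIRST(L): from L->else J R we get {else}; from L->λ we get {λ}; from L->false we get {false}. So FIRST(L) = {λ, else, false}.
FIRST(J): from J->λ we get {λ}; from J->false R R L we get {false}; from J->L else we get {else, false}. So FIRST(J) = {λ, else, false}.
FIRST(B): from B->J false false J we get {else, false}; from B->J we get {λ, else, false}. So FIRST(B) = {λ, else, false}.
FIRST(S): from S->B L else we get {else, false}; from S->L false false we get {else, false}. So FIRST(S) = {else, false}.
FIRST(R): from R->S J we get {else, false}; from R->else else else else we get {else}; from R->S we get {else, false}. So FIRST(R) = {else, false}.
FOLLOW(S) includes $ since S is the start symbol.
FOLLOW(B): in S->B L else, B is followed by L else with FIRST {else, false}. Thus FOLLOW(B) = {else, false}.
FOLLOW(S): in R->S J, S is followed by J with FIRST {λ, else, false}; in R->S J, the suffix after S is nullable, so FOLLOW(S) ⊇ FOLLOW(R) = {else, false}; in R->S, the suffix after S is empty, so FOLLOW(S) ⊇ FOLLOW(R) = {else, false}. Thus FOLLOW(S) = {$, else, false}.
FOLLOW(J): in R->S J, the suffix after J is empty, so FOLLOW(J) ⊇ FOLLOW(R) = {else, false}; in L->else J R, J is followed by R with FIRST {else, false}; in B->J false false J (occurrence 1), J is followed by false false J with FIRST {false}; in B->J false false J (occurrence 2), the suffix after J is empty, so FOLLOW(J) ⊇ FOLLOW(B) = {else, false}; in B->J, the suffix after J is empty, so FOLLOW(J) ⊇ FOLLOW(B) = {else, false}. Thus FOLLOW(J) = {else, false}.
FOLLOW(L): in S->B L else, L is followed by else with FIRST {else}; in S->L false false, L is followed by false false with FIRST {false}; in J->false R R L, the suffix after L is empty, so FOLLOW(L) ⊇ FOLLOW(J) = {else, false}; in J->L else, L is followed by else with FIRST {else}. Thus FOLLOW(L) = {else, false}.
FOLLOW(R): in J->false R R L (occurrence 1), R is followed by R L with FIRST {else, false}; in J->false R R L (occurrence 2), R is followed by L with FIRST {λ, else, false}; in J->false R R L (occurrence 2), the suffix after R is nullable, so FOLLOW(R) ⊇ FOLLOW(J) = {else, false}; in L->else J R, the suffix after R is empty, so FOLLOW(R) ⊇ FOLLOW(L) = {else, false}. Thus FOLLOW(R) = {else, false}.

{$, else, false}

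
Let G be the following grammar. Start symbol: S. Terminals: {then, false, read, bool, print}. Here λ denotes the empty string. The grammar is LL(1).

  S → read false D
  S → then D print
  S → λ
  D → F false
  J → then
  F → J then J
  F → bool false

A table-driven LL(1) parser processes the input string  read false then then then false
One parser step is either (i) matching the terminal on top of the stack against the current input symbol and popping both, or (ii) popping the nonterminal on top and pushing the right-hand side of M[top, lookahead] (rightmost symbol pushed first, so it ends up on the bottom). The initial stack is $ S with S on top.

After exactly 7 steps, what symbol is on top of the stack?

step 1: stack=$ S  input=read false then then then false $  — expand S → read false D
step 2: stack=$ D false read  input=read false then then then false $  — match read
step 3: stack=$ D false  input=false then then then false $  — match false
step 4: stack=$ D  input=then then then false $  — expand D → F false
step 5: stack=$ false F  input=then then then false $  — expand F → J then J
step 6: stack=$ false J then J  input=then then then false $  — expand J → then
step 7: stack=$ false J then then  input=then then then false $  — match then
Stack after step 7: $ false J then (top = then).

then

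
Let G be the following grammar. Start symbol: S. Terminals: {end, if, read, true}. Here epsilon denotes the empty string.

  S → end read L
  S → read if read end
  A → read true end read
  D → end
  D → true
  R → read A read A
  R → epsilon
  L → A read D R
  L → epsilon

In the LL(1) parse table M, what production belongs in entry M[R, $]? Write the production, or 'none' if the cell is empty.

R → epsilon

FIRST(S): from S→end read L we get {end}; from S→read if read end we get {read}. So FIRST(S) = {end, read}.
FIRST(A): from A→read true end read we get {read}. So FIRST(A) = {read}.
FIRST(D): from D→end we get {end}; from D→true we get {true}. So FIRST(D) = {end, true}.
FIRST(R): from R→read A read A we get {read}; from R→epsilon we get {epsilon}. So FIRST(R) = {epsilon, read}.
FIRST(L): from L→A read D R we get {read}; from L→epsilon we get {epsilon}. So FIRST(L) = {epsilon, read}.
FOLLOW(S) includes $ since S is the start symbol.
FOLLOW(L): in S→end read L, the suffix after L is empty, so FOLLOW(L) ⊇ FOLLOW(S) = {$}. Thus FOLLOW(L) = {$}.
FOLLOW(R): in L→A read D R, the suffix after R is empty, so FOLLOW(R) ⊇ FOLLOW(L) = {$}. Thus FOLLOW(R) = {$}.
For R → read A read A: FIRST(read A read A) = {read}, so it goes in M[R, t] for t ∈ {read}.
For R → epsilon: FIRST(epsilon) = {epsilon}, so it goes in M[R, t] for t ∈ {}; since epsilon ∈ FIRST, also for every t ∈ FOLLOW(R) = {$}.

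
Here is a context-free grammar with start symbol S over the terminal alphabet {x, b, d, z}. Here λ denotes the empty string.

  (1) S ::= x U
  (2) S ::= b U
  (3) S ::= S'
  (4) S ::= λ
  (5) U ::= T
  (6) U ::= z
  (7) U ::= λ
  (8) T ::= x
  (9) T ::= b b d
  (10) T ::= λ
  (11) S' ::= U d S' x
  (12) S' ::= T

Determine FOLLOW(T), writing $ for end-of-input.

FIRST(T): from T::=x we get {x}; from T::=b b d we get {b}; from T::=λ we get {λ}. So FIRST(T) = {λ, b, x}.
FIRST(U): from U::=T we get {λ, b, x}; from U::=z we get {z}; from U::=λ we get {λ}. So FIRST(U) = {λ, b, x, z}.
FIRST(S'): from S'::=U d S' x we get {b, d, x, z}; from S'::=T we get {λ, b, x}. So FIRST(S') = {λ, b, d, x, z}.
FIRST(S): from S::=x U we get {x}; from S::=b U we get {b}; from S::=S' we get {λ, b, d, x, z}; from S::=λ we get {λ}. So FIRST(S) = {λ, b, d, x, z}.
FOLLOW(S) includes $ since S is the start symbol.
FOLLOW(S): S appears on no right-hand side. Thus FOLLOW(S) = {$}.
FOLLOW(U): in S::=x U, the suffix after U is empty, so FOLLOW(U) ⊇ FOLLOW(S) = {$}; in S::=b U, the suffix after U is empty, so FOLLOW(U) ⊇ FOLLOW(S) = {$}; in S'::=U d S' x, U is followed by d S' x with FIRST {d}. Thus FOLLOW(U) = {$, d}.
FOLLOW(S'): in S::=S', the suffix after S' is empty, so FOLLOW(S') ⊇ FOLLOW(S) = {$}; in S'::=U d S' x, S' is followed by x with FIRST {x}. Thus FOLLOW(S') = {$, x}.
FOLLOW(T): in U::=T, the suffix after T is empty, so FOLLOW(T) ⊇ FOLLOW(U) = {$, d}; in S'::=T, the suffix after T is empty, so FOLLOW(T) ⊇ FOLLOW(S') = {$, x}. Thus FOLLOW(T) = {$, d, x}.

{$, d, x}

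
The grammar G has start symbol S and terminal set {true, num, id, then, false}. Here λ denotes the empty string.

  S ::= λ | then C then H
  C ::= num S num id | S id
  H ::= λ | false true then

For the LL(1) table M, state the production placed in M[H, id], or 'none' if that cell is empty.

H ::= λ

FIRST(S): from S::=λ we get {λ}; from S::=then C then H we get {then}. So FIRST(S) = {λ, then}.
FIRST(H): from H::=λ we get {λ}; from H::=false true then we get {false}. So FIRST(H) = {λ, false}.
FIRST(C): from C::=num S num id we get {num}; from C::=S id we get {id, then}. So FIRST(C) = {id, num, then}.
FOLLOW(S) includes $ since S is the start symbol.
FOLLOW(S): in C::=num S num id, S is followed by num id with FIRST {num}; in C::=S id, S is followed by id with FIRST {id}. Thus FOLLOW(S) = {$, id, num}.
FOLLOW(H): in S::=then C then H, the suffix after H is empty, so FOLLOW(H) ⊇ FOLLOW(S) = {$, id, num}. Thus FOLLOW(H) = {$, id, num}.
For H ::= λ: FIRST(λ) = {λ}, so it goes in M[H, t] for t ∈ {}; since λ ∈ FIRST, also for every t ∈ FOLLOW(H) = {$, id, num}.
For H ::= false true then: FIRST(false true then) = {false}, so it goes in M[H, t] for t ∈ {false}.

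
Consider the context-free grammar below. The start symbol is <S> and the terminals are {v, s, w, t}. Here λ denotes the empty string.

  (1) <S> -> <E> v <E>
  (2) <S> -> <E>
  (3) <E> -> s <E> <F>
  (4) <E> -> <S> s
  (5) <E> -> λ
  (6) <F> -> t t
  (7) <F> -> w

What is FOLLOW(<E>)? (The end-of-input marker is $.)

{$, s, t, v, w}

FIRST(<F>) = {t, w}
FIRST(<S>) = {λ, s, v}  (via <E> v <E>, <E>)
FIRST(<E>) = {λ, s, v}  (via <S> s)
FOLLOW(<S>) includes $ since <S> is the start symbol.
FOLLOW(<S>): in <E>-><S> s, <S> is followed by s with FIRST {s}. Thus FOLLOW(<S>) = {$, s}.
FOLLOW(<E>): in <S>-><E> v <E> (occurrence 1), <E> is followed by v <E> with FIRST {v}; in <S>-><E> v <E> (occurrence 2), the suffix after <E> is empty, so FOLLOW(<E>) ⊇ FOLLOW(<S>) = {$, s}; in <S>-><E>, the suffix after <E> is empty, so FOLLOW(<E>) ⊇ FOLLOW(<S>) = {$, s}; in <E>->s <E> <F>, <E> is followed by <F> with FIRST {t, w}. Thus FOLLOW(<E>) = {$, s, t, v, w}.
FOLLOW(<F>): in <E>->s <E> <F>, the suffix after <F> is empty, so FOLLOW(<F>) ⊇ FOLLOW(<E>) = {$, s, t, v, w}. Thus FOLLOW(<F>) = {$, s, t, v, w}.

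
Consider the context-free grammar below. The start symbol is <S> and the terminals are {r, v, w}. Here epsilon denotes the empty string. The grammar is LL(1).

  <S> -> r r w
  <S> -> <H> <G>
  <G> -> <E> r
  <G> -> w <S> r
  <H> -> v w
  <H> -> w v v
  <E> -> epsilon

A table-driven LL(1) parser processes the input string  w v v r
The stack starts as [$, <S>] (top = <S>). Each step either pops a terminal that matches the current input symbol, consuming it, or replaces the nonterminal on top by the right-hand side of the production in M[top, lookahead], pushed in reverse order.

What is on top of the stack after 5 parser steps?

<G>

     Stack        Input      Action
  1  $ <S>        w v v r $  expand <S> -> <H> <G>
  2  $ <G> <H>    w v v r $  expand <H> -> w v v
  3  $ <G> v v w  w v v r $  match w
  4  $ <G> v v    v v r $    match v
  5  $ <G> v      v r $      match v
Stack after step 5: $ <G> (top = <G>).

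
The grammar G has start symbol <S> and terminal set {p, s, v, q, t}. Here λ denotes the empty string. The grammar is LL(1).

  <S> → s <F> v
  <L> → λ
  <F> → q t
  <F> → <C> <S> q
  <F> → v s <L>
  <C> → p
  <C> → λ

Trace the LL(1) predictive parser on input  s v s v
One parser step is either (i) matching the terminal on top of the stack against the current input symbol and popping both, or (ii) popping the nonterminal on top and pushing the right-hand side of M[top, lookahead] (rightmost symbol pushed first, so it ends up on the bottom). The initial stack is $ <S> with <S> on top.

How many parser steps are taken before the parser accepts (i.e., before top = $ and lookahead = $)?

step 1: stack=$ <S>  input=s v s v $  — expand <S> → s <F> v
step 2: stack=$ v <F> s  input=s v s v $  — match s
step 3: stack=$ v <F>  input=v s v $  — expand <F> → v s <L>
step 4: stack=$ v <L> s v  input=v s v $  — match v
step 5: stack=$ v <L> s  input=s v $  — match s
step 6: stack=$ v <L>  input=v $  — expand <L> → λ
step 7: stack=$ v  input=v $  — match v
Accept reached after 7 steps.

7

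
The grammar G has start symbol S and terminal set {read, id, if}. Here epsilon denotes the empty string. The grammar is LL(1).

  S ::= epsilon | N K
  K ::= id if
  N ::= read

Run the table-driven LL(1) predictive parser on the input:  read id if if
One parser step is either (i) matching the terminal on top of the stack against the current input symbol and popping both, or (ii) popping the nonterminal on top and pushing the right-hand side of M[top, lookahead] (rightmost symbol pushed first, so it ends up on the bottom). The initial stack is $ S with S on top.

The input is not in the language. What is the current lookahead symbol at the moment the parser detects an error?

step 1: stack=$ S  input=read id if if $  — expand S ::= N K
step 2: stack=$ K N  input=read id if if $  — expand N ::= read
step 3: stack=$ K read  input=read id if if $  — match read
step 4: stack=$ K  input=id if if $  — expand K ::= id if
step 5: stack=$ if id  input=id if if $  — match id
step 6: stack=$ if  input=if if $  — match if
step 7: stack=$  input=if $  — error: stack empty but input remains

if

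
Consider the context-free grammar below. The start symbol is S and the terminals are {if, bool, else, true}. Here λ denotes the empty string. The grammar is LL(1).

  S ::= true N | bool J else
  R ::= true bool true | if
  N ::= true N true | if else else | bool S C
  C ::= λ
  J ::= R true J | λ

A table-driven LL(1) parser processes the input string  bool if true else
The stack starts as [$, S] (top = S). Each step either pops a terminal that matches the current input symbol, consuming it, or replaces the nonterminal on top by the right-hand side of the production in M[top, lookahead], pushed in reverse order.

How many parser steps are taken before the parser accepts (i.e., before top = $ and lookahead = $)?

step 1: stack=$ S  input=bool if true else $  — expand S ::= bool J else
step 2: stack=$ else J bool  input=bool if true else $  — match bool
step 3: stack=$ else J  input=if true else $  — expand J ::= R true J
step 4: stack=$ else J true R  input=if true else $  — expand R ::= if
step 5: stack=$ else J true if  input=if true else $  — match if
step 6: stack=$ else J true  input=true else $  — match true
step 7: stack=$ else J  input=else $  — expand J ::= λ
step 8: stack=$ else  input=else $  — match else
Accept reached after 8 steps.

8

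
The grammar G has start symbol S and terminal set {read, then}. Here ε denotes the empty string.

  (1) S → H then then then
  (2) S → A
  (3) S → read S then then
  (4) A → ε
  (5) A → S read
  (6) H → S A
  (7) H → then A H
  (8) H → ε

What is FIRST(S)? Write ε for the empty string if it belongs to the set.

FIRST(S) = {ε, read, then}  (via H then then then, A)
FIRST(A) = {ε, read, then}  (via S read)
FIRST(H) = {ε, read, then}  (via S A)

{ε, read, then}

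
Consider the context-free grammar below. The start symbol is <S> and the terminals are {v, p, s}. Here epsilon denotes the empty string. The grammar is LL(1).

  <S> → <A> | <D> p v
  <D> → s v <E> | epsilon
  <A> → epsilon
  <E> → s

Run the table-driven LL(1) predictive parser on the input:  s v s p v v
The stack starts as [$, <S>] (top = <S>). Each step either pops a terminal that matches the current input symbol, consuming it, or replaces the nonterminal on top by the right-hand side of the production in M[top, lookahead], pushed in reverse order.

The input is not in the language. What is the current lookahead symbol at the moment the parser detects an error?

v

step 1: stack=$ <S>  input=s v s p v v $  — expand <S> → <D> p v
step 2: stack=$ v p <D>  input=s v s p v v $  — expand <D> → s v <E>
step 3: stack=$ v p <E> v s  input=s v s p v v $  — match s
step 4: stack=$ v p <E> v  input=v s p v v $  — match v
step 5: stack=$ v p <E>  input=s p v v $  — expand <E> → s
step 6: stack=$ v p s  input=s p v v $  — match s
step 7: stack=$ v p  input=p v v $  — match p
step 8: stack=$ v  input=v v $  — match v
step 9: stack=$  input=v $  — error: stack empty but input remains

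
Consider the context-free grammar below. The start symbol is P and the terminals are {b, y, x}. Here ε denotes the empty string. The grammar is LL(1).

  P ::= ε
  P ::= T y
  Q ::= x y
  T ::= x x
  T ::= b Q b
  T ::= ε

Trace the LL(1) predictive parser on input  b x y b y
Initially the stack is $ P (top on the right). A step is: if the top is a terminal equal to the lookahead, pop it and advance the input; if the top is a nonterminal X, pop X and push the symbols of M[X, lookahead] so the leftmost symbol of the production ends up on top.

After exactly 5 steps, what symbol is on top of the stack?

step 1: stack=$ P  input=b x y b y $  — expand P ::= T y
step 2: stack=$ y T  input=b x y b y $  — expand T ::= b Q b
step 3: stack=$ y b Q b  input=b x y b y $  — match b
step 4: stack=$ y b Q  input=x y b y $  — expand Q ::= x y
step 5: stack=$ y b y x  input=x y b y $  — match x
Stack after step 5: $ y b y (top = y).

y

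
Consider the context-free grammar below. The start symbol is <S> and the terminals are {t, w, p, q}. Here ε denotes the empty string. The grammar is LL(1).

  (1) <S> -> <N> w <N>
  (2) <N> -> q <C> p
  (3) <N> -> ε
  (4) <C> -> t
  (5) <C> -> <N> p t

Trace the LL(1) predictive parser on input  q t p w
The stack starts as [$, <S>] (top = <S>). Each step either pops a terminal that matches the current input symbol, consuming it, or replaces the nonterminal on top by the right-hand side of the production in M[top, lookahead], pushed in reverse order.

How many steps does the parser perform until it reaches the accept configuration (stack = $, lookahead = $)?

     Stack            Input      Action
  1  $ <S>            q t p w $  expand <S> -> <N> w <N>
  2  $ <N> w <N>      q t p w $  expand <N> -> q <C> p
  3  $ <N> w p <C> q  q t p w $  match q
  4  $ <N> w p <C>    t p w $    expand <C> -> t
  5  $ <N> w p t      t p w $    match t
  6  $ <N> w p        p w $      match p
  7  $ <N> w          w $        match w
  8  $ <N>            $          expand <N> -> ε
Accept reached after 8 steps.

8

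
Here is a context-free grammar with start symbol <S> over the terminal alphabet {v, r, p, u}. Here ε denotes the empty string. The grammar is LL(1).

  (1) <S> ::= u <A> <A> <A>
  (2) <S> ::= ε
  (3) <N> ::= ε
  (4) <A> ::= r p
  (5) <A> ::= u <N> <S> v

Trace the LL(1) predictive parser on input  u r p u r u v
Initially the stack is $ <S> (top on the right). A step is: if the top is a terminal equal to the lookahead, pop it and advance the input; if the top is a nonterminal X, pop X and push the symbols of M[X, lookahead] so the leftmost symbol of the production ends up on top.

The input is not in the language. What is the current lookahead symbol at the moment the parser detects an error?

r

step 1: stack=$ <S>  input=u r p u r u v $  — expand <S> ::= u <A> <A> <A>
step 2: stack=$ <A> <A> <A> u  input=u r p u r u v $  — match u
step 3: stack=$ <A> <A> <A>  input=r p u r u v $  — expand <A> ::= r p
step 4: stack=$ <A> <A> p r  input=r p u r u v $  — match r
step 5: stack=$ <A> <A> p  input=p u r u v $  — match p
step 6: stack=$ <A> <A>  input=u r u v $  — expand <A> ::= u <N> <S> v
step 7: stack=$ <A> v <S> <N> u  input=u r u v $  — match u
step 8: stack=$ <A> v <S> <N>  input=r u v $  — error: M[<N>, r] is empty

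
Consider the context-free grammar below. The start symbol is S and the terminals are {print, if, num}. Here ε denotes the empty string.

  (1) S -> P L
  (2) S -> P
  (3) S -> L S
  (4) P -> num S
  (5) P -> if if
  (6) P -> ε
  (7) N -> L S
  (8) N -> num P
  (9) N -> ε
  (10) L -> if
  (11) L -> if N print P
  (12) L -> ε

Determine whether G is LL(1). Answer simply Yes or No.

FIRST(S) = {ε, if, num}
FIRST(P) = {ε, if, num}
FIRST(N) = {ε, if, num}
FIRST(L) = {ε, if}
FOLLOW(S) = {$, if, num, print}
FOLLOW(P) = {$, if, num, print}
FOLLOW(N) = {print}
FOLLOW(L) = {$, if, num, print}
Cell M[L, if] receives both L -> if and L -> if N print P and L -> ε — the grammar is not LL(1).

No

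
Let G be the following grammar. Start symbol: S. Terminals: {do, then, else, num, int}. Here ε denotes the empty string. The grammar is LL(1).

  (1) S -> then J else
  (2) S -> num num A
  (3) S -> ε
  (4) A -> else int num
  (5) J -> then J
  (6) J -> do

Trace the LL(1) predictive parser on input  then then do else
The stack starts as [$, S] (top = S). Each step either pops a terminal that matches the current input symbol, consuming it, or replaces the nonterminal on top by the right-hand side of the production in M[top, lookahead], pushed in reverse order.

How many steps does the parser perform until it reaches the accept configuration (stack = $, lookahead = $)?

7

     Stack          Input                Action
  1  $ S            then then do else $  expand S -> then J else
  2  $ else J then  then then do else $  match then
  3  $ else J       then do else $       expand J -> then J
  4  $ else J then  then do else $       match then
  5  $ else J       do else $            expand J -> do
  6  $ else do      do else $            match do
  7  $ else         else $               match else
Accept reached after 7 steps.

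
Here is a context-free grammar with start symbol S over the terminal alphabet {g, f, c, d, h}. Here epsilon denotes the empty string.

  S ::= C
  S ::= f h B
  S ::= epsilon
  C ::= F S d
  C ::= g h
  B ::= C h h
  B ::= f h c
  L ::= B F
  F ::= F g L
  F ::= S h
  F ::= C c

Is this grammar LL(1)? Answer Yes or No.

No

FIRST(S) = {epsilon, f, g, h}
FIRST(C) = {f, g, h}
FIRST(B) = {f, g, h}
FIRST(L) = {f, g, h}
FIRST(F) = {f, g, h}
FOLLOW(S) = {$, d, h}
FOLLOW(C) = {$, c, d, h}
FOLLOW(B) = {$, d, f, g, h}
FOLLOW(L) = {d, f, g, h}
FOLLOW(F) = {d, f, g, h}
Cell M[B, f] receives both B ::= C h h and B ::= f h c — the grammar is not LL(1).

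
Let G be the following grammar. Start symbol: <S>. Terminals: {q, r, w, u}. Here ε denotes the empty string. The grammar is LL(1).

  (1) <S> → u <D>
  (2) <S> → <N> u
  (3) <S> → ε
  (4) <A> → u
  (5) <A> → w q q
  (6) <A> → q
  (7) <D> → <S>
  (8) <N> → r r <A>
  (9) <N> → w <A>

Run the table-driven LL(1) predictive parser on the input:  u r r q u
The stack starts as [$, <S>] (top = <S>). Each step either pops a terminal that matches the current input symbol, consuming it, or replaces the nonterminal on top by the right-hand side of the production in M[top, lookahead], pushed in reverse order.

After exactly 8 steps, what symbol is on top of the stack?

step 1: stack=$ <S>  input=u r r q u $  — expand <S> → u <D>
step 2: stack=$ <D> u  input=u r r q u $  — match u
step 3: stack=$ <D>  input=r r q u $  — expand <D> → <S>
step 4: stack=$ <S>  input=r r q u $  — expand <S> → <N> u
step 5: stack=$ u <N>  input=r r q u $  — expand <N> → r r <A>
step 6: stack=$ u <A> r r  input=r r q u $  — match r
step 7: stack=$ u <A> r  input=r q u $  — match r
step 8: stack=$ u <A>  input=q u $  — expand <A> → q
Stack after step 8: $ u q (top = q).

q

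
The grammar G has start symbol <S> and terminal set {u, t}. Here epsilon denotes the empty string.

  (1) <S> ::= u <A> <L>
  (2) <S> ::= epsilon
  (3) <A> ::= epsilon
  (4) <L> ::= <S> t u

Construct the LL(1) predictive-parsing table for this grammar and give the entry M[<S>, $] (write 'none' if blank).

<S> ::= epsilon

FIRST(<S>): from <S>::=u <A> <L> we get {u}; from <S>::=epsilon we get {epsilon}. So FIRST(<S>) = {epsilon, u}.
FIRST(<A>): from <A>::=epsilon we get {epsilon}. So FIRST(<A>) = {epsilon}.
FIRST(<L>): from <L>::=<S> t u we get {t, u}. So FIRST(<L>) = {t, u}.
FOLLOW(<S>) includes $ since <S> is the start symbol.
FOLLOW(<S>): in <L>::=<S> t u, <S> is followed by t u with FIRST {t}. Thus FOLLOW(<S>) = {$, t}.
For <S> ::= u <A> <L>: FIRST(u <A> <L>) = {u}, so it goes in M[<S>, t] for t ∈ {u}.
For <S> ::= epsilon: FIRST(epsilon) = {epsilon}, so it goes in M[<S>, t] for t ∈ {}; since epsilon ∈ FIRST, also for every t ∈ FOLLOW(<S>) = {$, t}.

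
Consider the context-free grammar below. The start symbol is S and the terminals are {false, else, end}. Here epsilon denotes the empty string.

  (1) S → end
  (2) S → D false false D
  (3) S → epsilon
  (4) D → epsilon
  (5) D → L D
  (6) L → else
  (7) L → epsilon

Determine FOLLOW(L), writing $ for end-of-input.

FIRST(L) = {epsilon, else}
FIRST(D) = {epsilon, else}  (via L D)
FIRST(S) = {epsilon, else, end, false}  (via D false false D)
FOLLOW(S) includes $ since S is the start symbol.
FOLLOW(S): S appears on no right-hand side. Thus FOLLOW(S) = {$}.
FOLLOW(D): in S→D false false D (occurrence 1), D is followed by false false D with FIRST {false}; in S→D false false D (occurrence 2), the suffix after D is empty, so FOLLOW(D) ⊇ FOLLOW(S) = {$}; in D→L D, the suffix after D is empty (adds nothing new). Thus FOLLOW(D) = {$, false}.
FOLLOW(L): in D→L D, L is followed by D with FIRST {epsilon, else}; in D→L D, the suffix after L is nullable, so FOLLOW(L) ⊇ FOLLOW(D) = {$, false}. Thus FOLLOW(L) = {$, else, false}.

{$, else, false}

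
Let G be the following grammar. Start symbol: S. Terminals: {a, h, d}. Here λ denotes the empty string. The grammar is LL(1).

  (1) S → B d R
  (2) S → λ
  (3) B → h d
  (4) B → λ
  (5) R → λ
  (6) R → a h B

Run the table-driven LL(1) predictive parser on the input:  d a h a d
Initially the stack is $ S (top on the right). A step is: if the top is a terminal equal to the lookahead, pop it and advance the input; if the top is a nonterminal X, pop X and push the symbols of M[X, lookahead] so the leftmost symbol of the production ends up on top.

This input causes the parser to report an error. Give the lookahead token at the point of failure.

     Stack    Input        Action
  1  $ S      d a h a d $  expand S → B d R
  2  $ R d B  d a h a d $  expand B → λ
  3  $ R d    d a h a d $  match d
  4  $ R      a h a d $    expand R → a h B
  5  $ B h a  a h a d $    match a
  6  $ B h    h a d $      match h
  7  $ B      a d $        error: M[B, a] is empty

a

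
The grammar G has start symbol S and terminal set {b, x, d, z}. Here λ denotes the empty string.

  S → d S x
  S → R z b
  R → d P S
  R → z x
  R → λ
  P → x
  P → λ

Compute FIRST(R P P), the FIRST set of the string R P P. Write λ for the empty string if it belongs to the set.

FIRST(R) = {λ, d, z}
FIRST(P) = {λ, x}
FIRST(S) = {d, z}  (via R z b)
FIRST(R P P): take FIRST of each symbol in turn, carrying on past any symbol whose FIRST contains λ; result {λ, d, x, z}.

{λ, d, x, z}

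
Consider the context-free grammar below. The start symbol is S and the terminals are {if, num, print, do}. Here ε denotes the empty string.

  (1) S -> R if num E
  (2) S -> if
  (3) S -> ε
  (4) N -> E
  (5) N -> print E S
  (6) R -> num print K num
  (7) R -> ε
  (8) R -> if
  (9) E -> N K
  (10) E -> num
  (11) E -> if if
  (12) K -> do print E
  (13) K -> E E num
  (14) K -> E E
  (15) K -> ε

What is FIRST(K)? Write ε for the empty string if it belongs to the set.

{ε, do, if, num, print}

FIRST(R) = {ε, if, num}
FIRST(S) = {ε, if, num}  (via R if num E)
FIRST(N) = {if, num, print}  (via E)
FIRST(E) = {if, num, print}  (via N K)
FIRST(K) = {ε, do, if, num, print}  (via E E num, E E)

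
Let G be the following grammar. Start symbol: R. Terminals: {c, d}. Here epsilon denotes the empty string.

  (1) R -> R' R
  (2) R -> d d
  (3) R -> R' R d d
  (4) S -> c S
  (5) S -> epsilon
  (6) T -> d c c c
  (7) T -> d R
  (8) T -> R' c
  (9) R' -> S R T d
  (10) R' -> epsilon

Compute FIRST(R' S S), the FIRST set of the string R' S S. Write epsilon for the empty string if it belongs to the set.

{epsilon, c, d}

FIRST(S) = {epsilon, c}
FIRST(R) = {c, d}  (via R' R, R' R d d)
FIRST(R') = {epsilon, c, d}  (via S R T d)
FIRST(T) = {c, d}  (via R' c)
FIRST(R' S S): take FIRST of each symbol in turn, carrying on past any symbol whose FIRST contains epsilon; result {epsilon, c, d}.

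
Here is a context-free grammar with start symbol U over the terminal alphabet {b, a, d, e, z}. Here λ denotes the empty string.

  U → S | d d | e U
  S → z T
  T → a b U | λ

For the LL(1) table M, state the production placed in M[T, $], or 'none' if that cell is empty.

T → λ

FIRST(S): from S→z T we get {z}. So FIRST(S) = {z}.
FIRST(T): from T→a b U we get {a}; from T→λ we get {λ}. So FIRST(T) = {λ, a}.
FIRST(U): from U→S we get {z}; from U→d d we get {d}; from U→e U we get {e}. So FIRST(U) = {d, e, z}.
FOLLOW(U) includes $ since U is the start symbol.
FOLLOW(S): in U→S, the suffix after S is empty, so FOLLOW(S) ⊇ FOLLOW(U) = {$}. Thus FOLLOW(S) = {$}.
FOLLOW(T): in S→z T, the suffix after T is empty, so FOLLOW(T) ⊇ FOLLOW(S) = {$}. Thus FOLLOW(T) = {$}.
For T → a b U: FIRST(a b U) = {a}, so it goes in M[T, t] for t ∈ {a}.
For T → λ: FIRST(λ) = {λ}, so it goes in M[T, t] for t ∈ {}; since λ ∈ FIRST, also for every t ∈ FOLLOW(T) = {$}.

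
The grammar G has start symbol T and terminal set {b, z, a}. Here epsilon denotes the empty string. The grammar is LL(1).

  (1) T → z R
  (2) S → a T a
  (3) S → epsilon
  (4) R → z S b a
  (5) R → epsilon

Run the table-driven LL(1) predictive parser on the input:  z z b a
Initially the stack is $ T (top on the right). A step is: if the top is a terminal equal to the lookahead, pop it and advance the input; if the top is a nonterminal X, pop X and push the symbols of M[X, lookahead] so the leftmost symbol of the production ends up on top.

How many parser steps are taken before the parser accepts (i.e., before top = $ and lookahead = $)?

7

     Stack      Input      Action
  1  $ T        z z b a $  expand T → z R
  2  $ R z      z z b a $  match z
  3  $ R        z b a $    expand R → z S b a
  4  $ a b S z  z b a $    match z
  5  $ a b S    b a $      expand S → epsilon
  6  $ a b      b a $      match b
  7  $ a        a $        match a
Accept reached after 7 steps.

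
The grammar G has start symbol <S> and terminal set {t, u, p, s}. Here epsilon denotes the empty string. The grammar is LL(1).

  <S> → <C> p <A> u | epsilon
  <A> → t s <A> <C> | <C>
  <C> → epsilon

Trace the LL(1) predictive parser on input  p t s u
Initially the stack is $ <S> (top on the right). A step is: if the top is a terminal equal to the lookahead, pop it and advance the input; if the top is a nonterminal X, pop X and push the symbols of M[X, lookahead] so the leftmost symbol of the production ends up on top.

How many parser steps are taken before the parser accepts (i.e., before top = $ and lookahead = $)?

      Stack            Input      Action
   1  $ <S>            p t s u $  expand <S> → <C> p <A> u
   2  $ u <A> p <C>    p t s u $  expand <C> → epsilon
   3  $ u <A> p        p t s u $  match p
   4  $ u <A>          t s u $    expand <A> → t s <A> <C>
   5  $ u <C> <A> s t  t s u $    match t
   6  $ u <C> <A> s    s u $      match s
   7  $ u <C> <A>      u $        expand <A> → <C>
   8  $ u <C> <C>      u $        expand <C> → epsilon
   9  $ u <C>          u $        expand <C> → epsilon
  10  $ u              u $        match u
Accept reached after 10 steps.

10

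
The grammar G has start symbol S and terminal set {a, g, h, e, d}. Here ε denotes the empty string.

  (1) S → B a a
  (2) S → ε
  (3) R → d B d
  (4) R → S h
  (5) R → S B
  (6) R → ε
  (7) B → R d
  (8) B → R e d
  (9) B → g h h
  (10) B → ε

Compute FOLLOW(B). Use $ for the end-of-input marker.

FIRST(S) = {ε, a, d, e, g, h}  (via B a a)
FIRST(R) = {ε, a, d, e, g, h}  (via S h, S B)
FIRST(B) = {ε, a, d, e, g, h}  (via R d, R e d)
FOLLOW(S) includes $ since S is the start symbol.
FOLLOW(R): in B→R d, R is followed by d with FIRST {d}; in B→R e d, R is followed by e d with FIRST {e}. Thus FOLLOW(R) = {d, e}.
FOLLOW(S): in R→S h, S is followed by h with FIRST {h}; in R→S B, S is followed by B with FIRST {ε, a, d, e, g, h}; in R→S B, the suffix after S is nullable, so FOLLOW(S) ⊇ FOLLOW(R) = {d, e}. Thus FOLLOW(S) = {$, a, d, e, g, h}.
FOLLOW(B): in S→B a a, B is followed by a a with FIRST {a}; in R→d B d, B is followed by d with FIRST {d}; in R→S B, the suffix after B is empty, so FOLLOW(B) ⊇ FOLLOW(R) = {d, e}. Thus FOLLOW(B) = {a, d, e}.

{a, d, e}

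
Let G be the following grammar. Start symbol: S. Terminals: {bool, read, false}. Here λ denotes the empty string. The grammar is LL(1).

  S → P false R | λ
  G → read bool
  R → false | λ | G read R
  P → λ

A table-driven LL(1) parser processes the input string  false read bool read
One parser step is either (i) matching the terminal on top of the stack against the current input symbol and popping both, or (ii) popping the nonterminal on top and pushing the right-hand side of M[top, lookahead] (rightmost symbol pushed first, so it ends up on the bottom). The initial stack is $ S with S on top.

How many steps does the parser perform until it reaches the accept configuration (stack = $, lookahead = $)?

step 1: stack=$ S  input=false read bool read $  — expand S → P false R
step 2: stack=$ R false P  input=false read bool read $  — expand P → λ
step 3: stack=$ R false  input=false read bool read $  — match false
step 4: stack=$ R  input=read bool read $  — expand R → G read R
step 5: stack=$ R read G  input=read bool read $  — expand G → read bool
step 6: stack=$ R read bool read  input=read bool read $  — match read
step 7: stack=$ R read bool  input=bool read $  — match bool
step 8: stack=$ R read  input=read $  — match read
step 9: stack=$ R  input=$  — expand R → λ
Accept reached after 9 steps.

9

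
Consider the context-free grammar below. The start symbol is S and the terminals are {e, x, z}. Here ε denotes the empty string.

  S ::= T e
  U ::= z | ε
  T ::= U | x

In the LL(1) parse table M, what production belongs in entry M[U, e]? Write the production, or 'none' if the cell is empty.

FIRST(U): from U::=z we get {z}; from U::=ε we get {ε}. So FIRST(U) = {ε, z}.
FIRST(T): from T::=U we get {ε, z}; from T::=x we get {x}. So FIRST(T) = {ε, x, z}.
FIRST(S): from S::=T e we get {e, x, z}. So FIRST(S) = {e, x, z}.
FOLLOW(S) includes $ since S is the start symbol.
FOLLOW(T): in S::=T e, T is followed by e with FIRST {e}. Thus FOLLOW(T) = {e}.
FOLLOW(U): in T::=U, the suffix after U is empty, so FOLLOW(U) ⊇ FOLLOW(T) = {e}. Thus FOLLOW(U) = {e}.
For U ::= z: FIRST(z) = {z}, so it goes in M[U, t] for t ∈ {z}.
For U ::= ε: FIRST(ε) = {ε}, so it goes in M[U, t] for t ∈ {}; since ε ∈ FIRST, also for every t ∈ FOLLOW(U) = {e}.

U ::= ε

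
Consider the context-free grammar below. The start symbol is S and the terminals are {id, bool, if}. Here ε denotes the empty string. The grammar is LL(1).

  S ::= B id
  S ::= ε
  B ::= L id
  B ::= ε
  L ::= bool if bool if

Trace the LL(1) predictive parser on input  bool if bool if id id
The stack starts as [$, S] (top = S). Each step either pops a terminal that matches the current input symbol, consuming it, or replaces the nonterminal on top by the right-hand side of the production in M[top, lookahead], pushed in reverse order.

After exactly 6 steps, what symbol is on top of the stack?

     Stack                    Input                    Action
  1  $ S                      bool if bool if id id $  expand S ::= B id
  2  $ id B                   bool if bool if id id $  expand B ::= L id
  3  $ id id L                bool if bool if id id $  expand L ::= bool if bool if
  4  $ id id if bool if bool  bool if bool if id id $  match bool
  5  $ id id if bool if       if bool if id id $       match if
  6  $ id id if bool          bool if id id $          match bool
Stack after step 6: $ id id if (top = if).

if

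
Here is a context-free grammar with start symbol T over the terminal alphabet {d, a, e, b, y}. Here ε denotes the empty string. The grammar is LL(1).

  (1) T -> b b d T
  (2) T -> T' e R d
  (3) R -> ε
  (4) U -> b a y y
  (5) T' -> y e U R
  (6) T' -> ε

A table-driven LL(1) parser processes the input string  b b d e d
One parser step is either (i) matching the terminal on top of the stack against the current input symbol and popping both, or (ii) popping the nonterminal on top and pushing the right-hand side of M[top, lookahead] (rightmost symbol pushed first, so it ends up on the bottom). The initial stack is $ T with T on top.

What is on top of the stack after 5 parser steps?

step 1: stack=$ T  input=b b d e d $  — expand T -> b b d T
step 2: stack=$ T d b b  input=b b d e d $  — match b
step 3: stack=$ T d b  input=b d e d $  — match b
step 4: stack=$ T d  input=d e d $  — match d
step 5: stack=$ T  input=e d $  — expand T -> T' e R d
Stack after step 5: $ d R e T' (top = T').

T'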